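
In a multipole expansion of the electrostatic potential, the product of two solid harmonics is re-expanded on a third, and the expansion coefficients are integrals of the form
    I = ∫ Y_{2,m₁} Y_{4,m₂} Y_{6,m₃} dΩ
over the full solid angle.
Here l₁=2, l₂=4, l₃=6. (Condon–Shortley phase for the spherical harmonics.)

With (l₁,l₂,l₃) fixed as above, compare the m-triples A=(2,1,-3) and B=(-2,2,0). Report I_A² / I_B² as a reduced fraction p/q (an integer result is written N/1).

42/5

l's match ⇒ only the (l;m) 3-j factors differ between A and B.
A: triangle coeff Δ(2,4,6) = 1/6435; Σ_t [0,0]: t=0:+1/17280 = 1/17280; (3j)²=14/715 [(2 4 6; 2 1 -3)], sign=-1
B: triangle coeff Δ(2,4,6) = 1/6435; Σ_t [0,0]: t=0:+1/34560 = 1/34560; (3j)²=1/429 [(2 4 6; -2 2 0)], sign=+1
I_A²/I_B² = (14/715)/(1/429) = 42/5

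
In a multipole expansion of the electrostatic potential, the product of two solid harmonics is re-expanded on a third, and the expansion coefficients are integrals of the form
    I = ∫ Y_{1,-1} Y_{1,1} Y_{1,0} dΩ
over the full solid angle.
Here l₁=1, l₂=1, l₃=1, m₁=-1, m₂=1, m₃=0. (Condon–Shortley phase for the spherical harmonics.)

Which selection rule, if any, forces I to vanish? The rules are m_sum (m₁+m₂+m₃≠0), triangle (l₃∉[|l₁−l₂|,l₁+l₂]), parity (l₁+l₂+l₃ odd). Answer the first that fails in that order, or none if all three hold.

azimuthal sum: -1 + 1 + 0 = 0  ✓
0 ≤ 1 ≤ 2 (triangle on l)  ✓
L = 1 + 1 + 1 = 3 (odd)  ✗

parity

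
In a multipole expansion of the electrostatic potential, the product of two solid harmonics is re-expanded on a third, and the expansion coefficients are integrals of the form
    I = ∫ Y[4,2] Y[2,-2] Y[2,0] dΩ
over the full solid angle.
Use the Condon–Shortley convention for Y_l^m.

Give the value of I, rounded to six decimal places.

Checks pass: Σm=0; 8 even; l₃=2∈[2,6].
(2·4+1)(2·2+1)(2·2+1) = 225
Δ: 4! 4! 0! / 9! → 1/630
sum: t=2:+1/16 = 1/16
3j²(4 2 2; 0 0 0) = Δ·Π!·Σ² = 2/35  (sign +1)
sum: t=0:+1/96 = 1/96
3j²(4 2 2; 2 -2 0) = Δ·Π!·Σ² = 1/42  (sign +1)
combine: 4πI² = 225·2/35·1/42 = 15/49
take √, sign +1: I = 0.15607835

0.156078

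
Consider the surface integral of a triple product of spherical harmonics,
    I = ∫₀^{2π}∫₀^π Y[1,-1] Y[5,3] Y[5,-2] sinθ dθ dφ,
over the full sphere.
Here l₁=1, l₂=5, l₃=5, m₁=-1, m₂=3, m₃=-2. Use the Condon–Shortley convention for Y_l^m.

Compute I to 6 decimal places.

Σlᵢ=11 odd — θ-integrand is odd under cosθ→−cosθ; I=0

0.000000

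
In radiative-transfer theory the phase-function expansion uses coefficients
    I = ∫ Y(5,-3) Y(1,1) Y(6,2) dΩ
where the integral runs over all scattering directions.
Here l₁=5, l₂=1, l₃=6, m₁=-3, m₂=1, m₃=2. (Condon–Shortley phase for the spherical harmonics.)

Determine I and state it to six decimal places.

0.100084

Rules hold: Σm=0, L=12 even, 4≤6≤6.
N = 11·3·13 = 429
Δ = 0!·10!·2!/13! = 1/858
Racah Σ t=0..0: t=0:+1/14400 = 1/14400
⇒ 3j(5 1 6; 0 0 0)² = 6/143, sgn +1
Racah Σ t=0..0: t=0:+1/161280 = 1/161280
⇒ 3j(5 1 6; -3 1 2)² = 1/143, sgn +1
4πI² = N·(3j₀)²·(3jₘ)² = 18/143
I = +1·√(0.125874/4π) = 0.10008369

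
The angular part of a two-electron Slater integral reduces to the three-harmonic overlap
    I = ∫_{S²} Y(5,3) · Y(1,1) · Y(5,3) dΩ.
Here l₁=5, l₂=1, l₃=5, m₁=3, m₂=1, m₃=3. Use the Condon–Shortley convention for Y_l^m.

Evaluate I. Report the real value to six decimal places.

Σmᵢ = 7 ≠ 0, so the φ-integral vanishes; I = 0

0.000000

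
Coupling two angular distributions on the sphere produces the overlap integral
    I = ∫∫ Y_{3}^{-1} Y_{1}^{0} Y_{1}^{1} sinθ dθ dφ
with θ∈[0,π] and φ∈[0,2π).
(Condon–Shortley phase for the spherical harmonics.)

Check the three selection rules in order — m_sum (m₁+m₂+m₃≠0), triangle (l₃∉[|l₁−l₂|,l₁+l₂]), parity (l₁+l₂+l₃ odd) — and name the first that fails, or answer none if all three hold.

azimuthal sum: -1 + 0 + 1 = 0  ✓
2 ≤ 1 ≤ 4 (triangle on l)  ✗
L = 3 + 1 + 1 = 5 (odd)

triangle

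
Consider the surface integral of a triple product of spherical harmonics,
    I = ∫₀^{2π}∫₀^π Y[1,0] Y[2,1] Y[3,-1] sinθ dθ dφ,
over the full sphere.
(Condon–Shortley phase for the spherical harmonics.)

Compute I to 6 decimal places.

-0.233597

m-sum 0 ✓  L=6 even ✓  1≤3≤3 ✓
Π(2lᵢ+1) = 3×5×7 = 105
triangle coeff Δ(1,2,3) = 1/105
Σ_t [0,0]: t=0:+1/4 = 1/4
(3j)²=3/35 [(1 2 3; 0 0 0)], sign=-1
Σ_t [0,0]: t=0:+1/6 = 1/6
(3j)²=8/105 [(1 2 3; 0 1 -1)], sign=+1
⇒ 4πI² = 24/35
I = (-1)√(24/35/(4π)) = -0.23359668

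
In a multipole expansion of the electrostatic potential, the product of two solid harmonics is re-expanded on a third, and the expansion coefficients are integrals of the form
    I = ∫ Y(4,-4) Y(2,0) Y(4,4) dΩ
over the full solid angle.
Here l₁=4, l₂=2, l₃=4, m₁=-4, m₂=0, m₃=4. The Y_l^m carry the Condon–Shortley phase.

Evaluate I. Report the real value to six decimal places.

-0.229376

m-sum 0 ✓  L=10 even ✓  2≤4≤6 ✓
Π(2lᵢ+1) = 9×5×9 = 405
triangle coeff Δ(4,2,4) = 1/13860
Σ_t [0,2]: t=0:+1/192 t=1:−1/36 t=2:+1/192 = -5/288
(3j)²=20/693 [(4 2 4; 0 0 0)], sign=-1
Σ_t [2,2]: t=2:+1/2880 = 1/2880
(3j)²=28/495 [(4 2 4; -4 0 4)], sign=+1
⇒ 4πI² = 80/121
I = (-1)√(80/121/(4π)) = -0.22937568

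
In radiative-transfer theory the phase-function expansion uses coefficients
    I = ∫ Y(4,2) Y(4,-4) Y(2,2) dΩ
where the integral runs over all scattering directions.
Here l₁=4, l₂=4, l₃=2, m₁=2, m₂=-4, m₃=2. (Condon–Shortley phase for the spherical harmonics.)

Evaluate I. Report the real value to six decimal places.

Rules hold: Σm=0, L=10 even, 0≤2≤8.
N = 9·9·5 = 405
Δ = 6!·2!·2!/11! = 1/13860
Racah Σ t=2..4: t=2:+1/192 t=3:−1/36 t=4:+1/192 = -5/288
⇒ 3j(4 4 2; 0 0 0)² = 20/693, sgn -1
Racah Σ t=0..0: t=0:+1/2880 = 1/2880
⇒ 3j(4 4 2; 2 -4 2)² = 2/165, sgn +1
4πI² = N·(3j₀)²·(3jₘ)² = 120/847
I = -1·√(0.141677/4π) = -0.10618031

-0.106180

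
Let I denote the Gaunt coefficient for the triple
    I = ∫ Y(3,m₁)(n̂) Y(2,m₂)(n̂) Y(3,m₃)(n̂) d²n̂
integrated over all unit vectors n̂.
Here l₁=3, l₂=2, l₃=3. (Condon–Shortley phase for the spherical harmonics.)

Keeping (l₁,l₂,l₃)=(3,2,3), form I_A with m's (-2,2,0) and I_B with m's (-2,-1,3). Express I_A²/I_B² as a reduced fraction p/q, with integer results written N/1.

Same 3,2,3: normalisation and zero-m 3j drop out of the ratio.
A: Δ: 2! 4! 2! / 9! → 1/3780; sum: t=2:+1/24 = 1/24; 3j²(3 2 3; -2 2 0) = Δ·Π!·Σ² = 1/21  (sign -1)
B: Δ: 2! 4! 2! / 9! → 1/3780; sum: t=1:−1/48 = -1/48; 3j²(3 2 3; -2 -1 3) = Δ·Π!·Σ² = 5/84  (sign -1)
I_A²/I_B² = (1/21)/(5/84) = 4/5

4/5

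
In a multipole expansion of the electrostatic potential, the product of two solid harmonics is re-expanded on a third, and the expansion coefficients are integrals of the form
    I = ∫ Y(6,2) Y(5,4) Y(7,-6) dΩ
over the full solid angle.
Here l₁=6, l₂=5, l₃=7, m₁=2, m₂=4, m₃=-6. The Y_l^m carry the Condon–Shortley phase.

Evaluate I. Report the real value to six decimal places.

m-sum 0 ✓  L=18 even ✓  1≤7≤11 ✓
Π(2lᵢ+1) = 13×11×15 = 2145
triangle coeff Δ(6,5,7) = 1/174594420
Σ_t [0,4]: t=0:+1/4147200 t=1:−1/207360 t=2:+1/82944 t=3:−1/207360 t=4:+1/4147200 = 1/345600
(3j)²=420/46189 [(6 5 7; 0 0 0)], sign=-1
Σ_t [3,4]: t=3:−1/21772800 t=4:+1/116121600 = -13/348364800
(3j)²=169/9690 [(6 5 7; 2 4 -6)], sign=+1
⇒ 4πI² = 35490/104329
I = (-1)√(35490/104329/(4π)) = -0.16453017

-0.164530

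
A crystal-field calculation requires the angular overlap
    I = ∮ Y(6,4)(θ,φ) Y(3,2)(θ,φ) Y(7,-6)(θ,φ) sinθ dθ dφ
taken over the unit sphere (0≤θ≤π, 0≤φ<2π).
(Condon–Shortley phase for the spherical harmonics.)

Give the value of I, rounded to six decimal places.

0.183421

m-sum 0 ✓  L=16 even ✓  3≤7≤9 ✓
Π(2lᵢ+1) = 13×7×15 = 1365
triangle coeff Δ(6,3,7) = 1/2042040
Σ_t [0,2]: t=0:+1/207360 t=1:−1/57600 t=2:+1/207360 = -1/129600
(3j)²=168/12155 [(6 3 7; 0 0 0)], sign=+1
Σ_t [1,2]: t=1:−1/8709120 t=2:+1/43545600 = -1/10886400
(3j)²=8/357 [(6 3 7; 4 2 -6)], sign=+1
⇒ 4πI² = 1344/3179
I = (+1)√(1344/3179/(4π)) = 0.18342116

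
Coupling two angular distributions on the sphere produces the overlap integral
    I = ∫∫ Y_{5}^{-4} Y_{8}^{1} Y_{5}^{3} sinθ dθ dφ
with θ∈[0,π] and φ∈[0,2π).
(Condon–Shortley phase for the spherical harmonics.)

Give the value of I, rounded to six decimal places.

0.100827

Rules hold: Σm=0, L=18 even, 3≤5≤13.
N = 11·17·11 = 2057
Δ = 8!·2!·8!/19! = 1/37413090
Racah Σ t=3..5: t=3:−1/1036800 t=4:+1/331776 t=5:−1/1036800 = 1/921600
⇒ 3j(5 8 5; 0 0 0)² = 490/46189, sgn -1
Racah Σ t=7..8: t=7:−1/14515200 t=8:+1/203212800 = -13/203212800
⇒ 3j(5 8 5; -4 1 3)² = 104/17765, sgn -1
4πI² = N·(3j₀)²·(3jₘ)² = 784/6137
I = +1·√(0.12775/4π) = 0.10082658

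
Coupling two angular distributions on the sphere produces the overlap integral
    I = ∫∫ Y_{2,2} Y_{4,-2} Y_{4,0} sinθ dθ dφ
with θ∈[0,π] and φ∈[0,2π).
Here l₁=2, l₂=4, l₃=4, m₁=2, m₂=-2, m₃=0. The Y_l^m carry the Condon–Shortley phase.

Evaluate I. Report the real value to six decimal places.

-0.190365

m-sum 0 ✓  L=10 even ✓  2≤4≤6 ✓
Π(2lᵢ+1) = 5×9×9 = 405
triangle coeff Δ(2,4,4) = 1/13860
Σ_t [0,2]: t=0:+1/192 t=1:−1/36 t=2:+1/192 = -5/288
(3j)²=20/693 [(2 4 4; 0 0 0)], sign=-1
Σ_t [0,0]: t=0:+1/192 = 1/192
(3j)²=3/77 [(2 4 4; 2 -2 0)], sign=+1
⇒ 4πI² = 2700/5929
I = (-1)√(2700/5929/(4π)) = -0.19036462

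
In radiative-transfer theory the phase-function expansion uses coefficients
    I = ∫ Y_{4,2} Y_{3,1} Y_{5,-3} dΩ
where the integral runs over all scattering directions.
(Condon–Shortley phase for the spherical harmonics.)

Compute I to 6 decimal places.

-0.144236

Rules hold: Σm=0, L=12 even, 1≤5≤7.
N = 9·7·11 = 693
Δ = 2!·6!·4!/13! = 1/180180
Racah Σ t=0..2: t=0:+1/576 t=1:−1/144 t=2:+1/576 = -1/288
⇒ 3j(4 3 5; 0 0 0)² = 20/1001, sgn +1
Racah Σ t=0..2: t=0:+1/2304 t=1:−1/720 t=2:+1/5760 = -1/1280
⇒ 3j(4 3 5; 2 1 -3)² = 27/1430, sgn -1
4πI² = N·(3j₀)²·(3jₘ)² = 486/1859
I = -1·√(0.261431/4π) = -0.14423595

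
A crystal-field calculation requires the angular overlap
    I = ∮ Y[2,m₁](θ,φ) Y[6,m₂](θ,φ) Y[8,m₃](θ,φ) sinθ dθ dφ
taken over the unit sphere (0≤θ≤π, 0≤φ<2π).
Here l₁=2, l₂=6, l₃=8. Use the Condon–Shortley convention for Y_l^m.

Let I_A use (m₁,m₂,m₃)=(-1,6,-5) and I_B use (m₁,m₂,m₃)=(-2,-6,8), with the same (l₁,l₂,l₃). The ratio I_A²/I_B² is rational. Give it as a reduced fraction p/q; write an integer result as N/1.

l's match ⇒ only the (l;m) 3-j factors differ between A and B.
A: triangle coeff Δ(2,6,8) = 1/30940; Σ_t [0,0]: t=0:+1/2874009600 = 1/2874009600; (3j)²=1/2380 [(2 6 8; -1 6 -5)], sign=-1
B: triangle coeff Δ(2,6,8) = 1/30940; Σ_t [0,0]: t=0:+1/11496038400 = 1/11496038400; (3j)²=1/17 [(2 6 8; -2 -6 8)], sign=+1
I_A²/I_B² = (1/2380)/(1/17) = 1/140

1/140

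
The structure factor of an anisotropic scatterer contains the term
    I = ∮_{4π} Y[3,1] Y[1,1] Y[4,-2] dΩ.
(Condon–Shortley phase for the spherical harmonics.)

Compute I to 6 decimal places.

m-sum 0 ✓  L=8 even ✓  2≤4≤4 ✓
Π(2lᵢ+1) = 7×3×9 = 189
triangle coeff Δ(3,1,4) = 1/252
Σ_t [0,0]: t=0:+1/36 = 1/36
(3j)²=4/63 [(3 1 4; 0 0 0)], sign=+1
Σ_t [0,0]: t=0:+1/96 = 1/96
(3j)²=5/84 [(3 1 4; 1 1 -2)], sign=+1
⇒ 4πI² = 5/7
I = (+1)√(5/7/(4π)) = 0.23841361

0.238414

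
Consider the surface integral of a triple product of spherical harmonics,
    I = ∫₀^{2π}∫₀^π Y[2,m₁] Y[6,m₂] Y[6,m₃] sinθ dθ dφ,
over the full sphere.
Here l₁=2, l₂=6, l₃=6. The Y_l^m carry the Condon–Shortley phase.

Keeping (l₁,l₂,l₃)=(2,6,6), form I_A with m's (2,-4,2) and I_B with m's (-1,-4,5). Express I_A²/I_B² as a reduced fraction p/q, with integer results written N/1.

Same 2,6,6: normalisation and zero-m 3j drop out of the ratio.
A: Δ: 2! 2! 10! / 15! → 1/90090; sum: t=0:+1/322560 = 1/322560; 3j²(2 6 6; 2 -4 2) = Δ·Π!·Σ² = 18/1001  (sign +1)
B: Δ: 2! 2! 10! / 15! → 1/90090; sum: t=1:−1/725760 t=2:+1/7257600 = -1/806400; 3j²(2 6 6; -1 -4 5) = Δ·Π!·Σ² = 27/910  (sign +1)
I_A²/I_B² = (18/1001)/(27/910) = 20/33

20/33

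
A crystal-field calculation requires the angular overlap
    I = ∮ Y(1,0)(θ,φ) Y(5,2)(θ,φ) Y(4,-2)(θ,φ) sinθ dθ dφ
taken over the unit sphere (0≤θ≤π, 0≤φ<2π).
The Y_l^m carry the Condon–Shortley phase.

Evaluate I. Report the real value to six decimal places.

0.225034

m-sum 0 ✓  L=10 even ✓  4≤4≤6 ✓
Π(2lᵢ+1) = 3×11×9 = 297
triangle coeff Δ(1,5,4) = 1/495
Σ_t [1,1]: t=1:−1/576 = -1/576
(3j)²=5/99 [(1 5 4; 0 0 0)], sign=-1
Σ_t [1,1]: t=1:−1/1440 = -1/1440
(3j)²=7/165 [(1 5 4; 0 2 -2)], sign=-1
⇒ 4πI² = 7/11
I = (+1)√(7/11/(4π)) = 0.22503380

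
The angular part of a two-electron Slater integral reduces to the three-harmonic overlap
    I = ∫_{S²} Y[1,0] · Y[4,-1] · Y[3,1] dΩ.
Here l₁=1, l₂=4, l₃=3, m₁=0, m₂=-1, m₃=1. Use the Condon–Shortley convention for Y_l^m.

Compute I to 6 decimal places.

Rules hold: Σm=0, L=8 even, 3≤3≤5.
N = 3·9·7 = 189
Δ = 2!·0!·6!/9! = 1/252
Racah Σ t=1..1: t=1:−1/36 = -1/36
⇒ 3j(1 4 3; 0 0 0)² = 4/63, sgn +1
Racah Σ t=1..1: t=1:−1/48 = -1/48
⇒ 3j(1 4 3; 0 -1 1)² = 5/84, sgn -1
4πI² = N·(3j₀)²·(3jₘ)² = 5/7
I = -1·√(0.714286/4π) = -0.23841361

-0.238414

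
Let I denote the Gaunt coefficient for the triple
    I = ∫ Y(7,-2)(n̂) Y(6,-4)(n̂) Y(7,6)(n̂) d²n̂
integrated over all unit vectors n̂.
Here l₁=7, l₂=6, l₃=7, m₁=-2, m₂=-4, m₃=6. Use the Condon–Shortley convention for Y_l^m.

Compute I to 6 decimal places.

-0.147792

Rules hold: Σm=0, L=20 even, 1≤7≤13.
N = 15·13·15 = 2925
Δ = 6!·8!·6!/21! = 1/2444321880
Racah Σ t=0..6: t=0:+1/2612736000 t=1:−1/20736000 t=2:+1/1658880 t=3:−1/746496 t=4:+1/1658880 t=5:−1/20736000 t=6:+1/2612736000 = -1/4354560
⇒ 3j(7 6 7; 0 0 0)² = 1000/138567, sgn +1
Racah Σ t=1..2: t=1:−1/580608000 t=2:+1/174182400 = 1/248832000
⇒ 3j(7 6 7; -2 -4 6)² = 21/1615, sgn -1
4πI² = N·(3j₀)²·(3jₘ)² = 315000/1147619
I = -1·√(0.274481/4π) = -0.14779219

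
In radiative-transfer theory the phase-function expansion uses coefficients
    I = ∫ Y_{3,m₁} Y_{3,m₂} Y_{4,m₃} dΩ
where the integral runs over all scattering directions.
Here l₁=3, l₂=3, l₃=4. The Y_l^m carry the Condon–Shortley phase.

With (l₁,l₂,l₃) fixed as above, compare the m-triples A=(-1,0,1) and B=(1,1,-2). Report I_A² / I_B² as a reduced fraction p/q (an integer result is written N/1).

3/8

Shared (l₁,l₂,l₃)=(3,3,4): N and (l;000)² cancel in I_A²/I_B².
A: Δ = 2!·4!·4!/11! = 1/34650; Racah Σ t=0..2: t=0:+1/288 t=1:−1/24 t=2:+1/48 = -5/288; ⇒ 3j(3 3 4; -1 0 1)² = 5/462, sgn +1
B: Δ = 2!·4!·4!/11! = 1/34650; Racah Σ t=0..2: t=0:+1/192 t=1:−1/36 t=2:+1/192 = -5/288; ⇒ 3j(3 3 4; 1 1 -2)² = 20/693, sgn -1
I_A²/I_B² = (5/462)/(20/693) = 3/8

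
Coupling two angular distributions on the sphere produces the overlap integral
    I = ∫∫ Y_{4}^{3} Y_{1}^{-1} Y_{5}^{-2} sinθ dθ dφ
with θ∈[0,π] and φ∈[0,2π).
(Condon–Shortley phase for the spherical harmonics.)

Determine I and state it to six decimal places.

Checks pass: Σm=0; 10 even; l₃=5∈[3,5].
(2·4+1)(2·1+1)(2·5+1) = 297
Δ: 0! 8! 2! / 11! → 1/495
sum: t=0:+1/576 = 1/576
3j²(4 1 5; 0 0 0) = Δ·Π!·Σ² = 5/99  (sign -1)
sum: t=0:+1/10080 = 1/10080
3j²(4 1 5; 3 -1 -2) = Δ·Π!·Σ² = 1/165  (sign -1)
combine: 4πI² = 297·5/99·1/165 = 1/11
take √, sign +1: I = 0.08505478

0.085055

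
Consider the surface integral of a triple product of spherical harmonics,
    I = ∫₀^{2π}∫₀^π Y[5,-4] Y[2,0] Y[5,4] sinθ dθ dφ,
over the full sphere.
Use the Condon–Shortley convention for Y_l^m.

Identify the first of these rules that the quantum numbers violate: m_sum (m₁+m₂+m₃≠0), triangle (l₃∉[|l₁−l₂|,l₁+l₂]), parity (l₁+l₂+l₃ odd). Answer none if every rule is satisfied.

none

azimuthal sum: -4 + 0 + 4 = 0  ✓
3 ≤ 5 ≤ 7 (triangle on l)  ✓
L = 5 + 2 + 5 = 12 (even)  ✓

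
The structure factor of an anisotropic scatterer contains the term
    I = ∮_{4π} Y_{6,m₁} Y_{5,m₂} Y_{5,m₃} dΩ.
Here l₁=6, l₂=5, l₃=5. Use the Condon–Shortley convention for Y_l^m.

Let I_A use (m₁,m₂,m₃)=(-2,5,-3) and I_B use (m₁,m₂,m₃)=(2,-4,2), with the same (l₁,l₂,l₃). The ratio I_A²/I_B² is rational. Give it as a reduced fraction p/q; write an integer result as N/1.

Same 6,5,5: normalisation and zero-m 3j drop out of the ratio.
A: Δ: 6! 6! 4! / 17! → 1/28588560; sum: t=6:+1/829440 = 1/829440; 3j²(6 5 5; -2 5 -3) = Δ·Π!·Σ² = 35/2431  (sign +1)
B: Δ: 6! 6! 4! / 17! → 1/28588560; sum: t=0:+1/207360 t=1:−1/103680 = -1/207360; 3j²(6 5 5; 2 -4 2) = Δ·Π!·Σ² = 21/2431  (sign +1)
I_A²/I_B² = (35/2431)/(21/2431) = 5/3

5/3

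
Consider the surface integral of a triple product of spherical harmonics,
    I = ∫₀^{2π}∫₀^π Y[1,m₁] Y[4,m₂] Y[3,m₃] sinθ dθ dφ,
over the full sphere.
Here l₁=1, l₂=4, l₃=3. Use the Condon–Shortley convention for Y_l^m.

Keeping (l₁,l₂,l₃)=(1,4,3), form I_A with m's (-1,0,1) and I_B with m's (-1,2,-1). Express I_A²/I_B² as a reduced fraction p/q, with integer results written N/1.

2/5

l's match ⇒ only the (l;m) 3-j factors differ between A and B.
A: triangle coeff Δ(1,4,3) = 1/252; Σ_t [2,2]: t=2:+1/96 = 1/96; (3j)²=1/42 [(1 4 3; -1 0 1)], sign=+1
B: triangle coeff Δ(1,4,3) = 1/252; Σ_t [2,2]: t=2:+1/96 = 1/96; (3j)²=5/84 [(1 4 3; -1 2 -1)], sign=+1
I_A²/I_B² = (1/42)/(5/84) = 2/5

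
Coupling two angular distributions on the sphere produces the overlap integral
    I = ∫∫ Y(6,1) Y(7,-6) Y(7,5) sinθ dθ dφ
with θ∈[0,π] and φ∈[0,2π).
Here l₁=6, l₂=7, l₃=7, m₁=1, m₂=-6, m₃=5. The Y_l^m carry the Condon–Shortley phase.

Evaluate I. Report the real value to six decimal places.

-0.100056

m-sum 0 ✓  L=20 even ✓  1≤7≤13 ✓
Π(2lᵢ+1) = 13×15×15 = 2925
triangle coeff Δ(6,7,7) = 1/2444321880
Σ_t [0,6]: t=0:+1/2612736000 t=1:−1/20736000 t=2:+1/1658880 t=3:−1/746496 t=4:+1/1658880 t=5:−1/20736000 t=6:+1/2612736000 = -1/4354560
(3j)²=1000/138567 [(6 7 7; 0 0 0)], sign=+1
Σ_t [0,1]: t=0:+1/435456000 t=1:−1/232243200 = -1/497664000
(3j)²=77/12920 [(6 7 7; 1 -6 5)], sign=-1
⇒ 4πI² = 13125/104329
I = (-1)√(13125/104329/(4π)) = -0.10005578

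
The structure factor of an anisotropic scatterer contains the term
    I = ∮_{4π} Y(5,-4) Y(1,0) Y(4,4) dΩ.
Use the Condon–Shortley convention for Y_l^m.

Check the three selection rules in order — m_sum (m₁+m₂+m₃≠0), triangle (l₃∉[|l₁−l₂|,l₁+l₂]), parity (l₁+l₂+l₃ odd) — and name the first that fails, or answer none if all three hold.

none

m₁+m₂+m₃ = -4 + 0 + 4 = 0  ✓
triangle: |5−1|=4 ≤ l₃=4 ≤ 5+1=6  ✓
parity: l₁+l₂+l₃ = 10 is even  ✓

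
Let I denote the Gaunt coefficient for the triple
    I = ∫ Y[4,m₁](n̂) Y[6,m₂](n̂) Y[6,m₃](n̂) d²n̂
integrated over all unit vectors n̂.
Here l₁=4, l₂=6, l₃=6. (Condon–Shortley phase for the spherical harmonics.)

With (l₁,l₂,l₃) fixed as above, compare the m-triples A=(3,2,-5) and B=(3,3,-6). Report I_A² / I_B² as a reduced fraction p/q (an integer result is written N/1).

49/27

Same 4,6,6: normalisation and zero-m 3j drop out of the ratio.
A: Δ: 4! 4! 8! / 17! → 1/15315300; sum: t=0:+1/5806080 t=1:−1/725760 = -1/829440; 3j²(4 6 6; 3 2 -5) = Δ·Π!·Σ² = 49/2652  (sign +1)
B: Δ: 4! 4! 8! / 17! → 1/15315300; sum: t=1:−1/5806080 = -1/5806080; 3j²(4 6 6; 3 3 -6) = Δ·Π!·Σ² = 9/884  (sign -1)
I_A²/I_B² = (49/2652)/(9/884) = 49/27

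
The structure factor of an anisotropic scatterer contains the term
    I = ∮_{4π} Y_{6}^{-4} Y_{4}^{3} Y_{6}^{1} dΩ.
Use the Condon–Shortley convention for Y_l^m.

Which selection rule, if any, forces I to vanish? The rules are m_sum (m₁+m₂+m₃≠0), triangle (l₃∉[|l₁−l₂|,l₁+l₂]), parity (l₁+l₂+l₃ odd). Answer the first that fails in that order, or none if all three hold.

Σmᵢ = 0  ✓
l₃∈[|l₁−l₂|,l₁+l₂]=[2,10], have l₃=6  ✓
Σlᵢ = 16 ⇒ even  ✓

none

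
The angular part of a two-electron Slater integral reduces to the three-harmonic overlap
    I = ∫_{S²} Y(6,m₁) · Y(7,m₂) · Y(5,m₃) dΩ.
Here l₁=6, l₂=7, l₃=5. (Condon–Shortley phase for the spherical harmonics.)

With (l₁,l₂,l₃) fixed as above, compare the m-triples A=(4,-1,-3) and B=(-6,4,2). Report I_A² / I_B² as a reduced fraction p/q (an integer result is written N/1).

Shared (l₁,l₂,l₃)=(6,7,5): N and (l;000)² cancel in I_A²/I_B².
A: Δ = 8!·4!·6!/19! = 1/174594420; Racah Σ t=0..2: t=0:+1/116121600 t=1:−1/3628800 t=2:+1/1658880 = 13/38707200; ⇒ 3j(6 7 5; 4 -1 -3)² = 39/3553, sgn +1
B: Δ = 8!·4!·6!/19! = 1/174594420; Racah Σ t=8..8: t=8:+1/34836480 = 1/34836480; ⇒ 3j(6 7 5; -6 4 2)² = 275/16796, sgn -1
I_A²/I_B² = (39/3553)/(275/16796) = 2028/3025

2028/3025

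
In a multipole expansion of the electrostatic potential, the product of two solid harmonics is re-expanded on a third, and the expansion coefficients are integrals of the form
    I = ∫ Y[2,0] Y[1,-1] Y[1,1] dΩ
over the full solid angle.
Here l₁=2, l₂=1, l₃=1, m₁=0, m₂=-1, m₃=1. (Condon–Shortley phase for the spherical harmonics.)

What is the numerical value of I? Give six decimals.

m-sum 0 ✓  L=4 even ✓  1≤1≤3 ✓
Π(2lᵢ+1) = 5×3×3 = 45
triangle coeff Δ(2,1,1) = 1/30
Σ_t [1,1]: t=1:−1/1 = -1/1
(3j)²=2/15 [(2 1 1; 0 0 0)], sign=+1
Σ_t [0,0]: t=0:+1/4 = 1/4
(3j)²=1/30 [(2 1 1; 0 -1 1)], sign=+1
⇒ 4πI² = 1/5
I = (+1)√(1/5/(4π)) = 0.12615663

0.126157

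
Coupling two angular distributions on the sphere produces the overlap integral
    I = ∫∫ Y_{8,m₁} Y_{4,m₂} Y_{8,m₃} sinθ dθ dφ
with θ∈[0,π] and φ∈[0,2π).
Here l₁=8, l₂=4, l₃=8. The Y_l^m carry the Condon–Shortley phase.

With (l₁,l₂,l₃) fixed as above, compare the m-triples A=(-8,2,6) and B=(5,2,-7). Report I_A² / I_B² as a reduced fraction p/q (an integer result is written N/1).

6/7

Shared (l₁,l₂,l₃)=(8,4,8): N and (l;000)² cancel in I_A²/I_B².
A: Δ = 4!·12!·4!/21! = 1/185175900; Racah Σ t=4..4: t=4:+1/45984153600 = 1/45984153600; ⇒ 3j(8 4 8; -8 2 6)² = 13/969, sgn +1
B: Δ = 4!·12!·4!/21! = 1/185175900; Racah Σ t=2..3: t=2:+1/3832012800 t=3:−1/17244057600 = 1/4926873600; ⇒ 3j(8 4 8; 5 2 -7)² = 91/5814, sgn -1
I_A²/I_B² = (13/969)/(91/5814) = 6/7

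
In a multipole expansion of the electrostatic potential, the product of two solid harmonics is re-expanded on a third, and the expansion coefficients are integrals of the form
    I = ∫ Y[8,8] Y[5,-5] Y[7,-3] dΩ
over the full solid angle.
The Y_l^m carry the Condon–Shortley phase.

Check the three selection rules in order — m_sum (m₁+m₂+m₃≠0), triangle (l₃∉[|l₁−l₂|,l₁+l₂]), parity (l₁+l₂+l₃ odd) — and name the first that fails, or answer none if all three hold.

none

Σmᵢ = 0  ✓
l₃∈[|l₁−l₂|,l₁+l₂]=[3,13], have l₃=7  ✓
Σlᵢ = 20 ⇒ even  ✓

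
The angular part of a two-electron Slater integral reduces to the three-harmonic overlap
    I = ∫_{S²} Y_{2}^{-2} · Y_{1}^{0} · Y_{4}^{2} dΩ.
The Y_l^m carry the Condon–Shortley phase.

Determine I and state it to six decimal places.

0.000000

|2−1|≤4≤2+1 violated ⇒ I = 0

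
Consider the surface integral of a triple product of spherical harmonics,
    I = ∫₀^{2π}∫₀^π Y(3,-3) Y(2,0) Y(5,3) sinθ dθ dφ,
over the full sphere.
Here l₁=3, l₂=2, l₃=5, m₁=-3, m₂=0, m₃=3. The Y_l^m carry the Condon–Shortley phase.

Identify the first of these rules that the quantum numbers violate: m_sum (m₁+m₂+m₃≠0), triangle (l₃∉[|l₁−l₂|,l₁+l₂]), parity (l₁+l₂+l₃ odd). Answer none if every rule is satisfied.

azimuthal sum: -3 + 0 + 3 = 0  ✓
1 ≤ 5 ≤ 5 (triangle on l)  ✓
L = 3 + 2 + 5 = 10 (even)  ✓

none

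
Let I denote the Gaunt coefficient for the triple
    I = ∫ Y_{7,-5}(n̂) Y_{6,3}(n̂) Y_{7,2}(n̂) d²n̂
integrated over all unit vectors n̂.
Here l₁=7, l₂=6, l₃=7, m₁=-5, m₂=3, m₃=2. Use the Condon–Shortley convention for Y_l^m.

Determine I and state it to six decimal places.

0.026459

Checks pass: Σm=0; 20 even; l₃=7∈[1,13].
(2·7+1)(2·6+1)(2·7+1) = 2925
Δ: 6! 8! 6! / 21! → 1/2444321880
sum: t=0:+1/2612736000 t=1:−1/20736000 t=2:+1/1658880 t=3:−1/746496 t=4:+1/1658880 t=5:−1/20736000 t=6:+1/2612736000 = -1/4354560
3j²(7 6 7; 0 0 0) = Δ·Π!·Σ² = 1000/138567  (sign +1)
sum: t=4:+1/232243200 t=5:−1/29030400 t=6:+1/37324800 = -1/298598400
3j²(7 6 7; -5 3 2) = Δ·Π!·Σ² = 7/16796  (sign +1)
combine: 4πI² = 2925·1000/138567·7/16796 = 131250/14919047
take √, sign +1: I = 0.02645905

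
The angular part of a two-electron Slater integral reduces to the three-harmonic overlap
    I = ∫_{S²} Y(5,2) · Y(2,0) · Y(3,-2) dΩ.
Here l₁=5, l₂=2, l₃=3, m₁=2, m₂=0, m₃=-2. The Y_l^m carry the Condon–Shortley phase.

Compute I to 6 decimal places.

Checks pass: Σm=0; 10 even; l₃=3∈[3,7].
(2·5+1)(2·2+1)(2·3+1) = 385
Δ: 4! 6! 0! / 11! → 1/2310
sum: t=2:+1/144 = 1/144
3j²(5 2 3; 0 0 0) = Δ·Π!·Σ² = 10/231  (sign -1)
sum: t=2:+1/480 = 1/480
3j²(5 2 3; 2 0 -2) = Δ·Π!·Σ² = 3/110  (sign -1)
combine: 4πI² = 385·10/231·3/110 = 5/11
take √, sign +1: I = 0.19018827

0.190188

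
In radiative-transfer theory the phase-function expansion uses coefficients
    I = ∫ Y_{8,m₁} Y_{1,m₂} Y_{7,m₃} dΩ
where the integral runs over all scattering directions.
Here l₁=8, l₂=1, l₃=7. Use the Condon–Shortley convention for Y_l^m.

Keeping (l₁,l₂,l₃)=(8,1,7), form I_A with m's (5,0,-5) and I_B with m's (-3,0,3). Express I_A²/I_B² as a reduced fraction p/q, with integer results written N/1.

Same 8,1,7: normalisation and zero-m 3j drop out of the ratio.
A: Δ: 2! 14! 0! / 17! → 1/2040; sum: t=1:−1/958003200 = -1/958003200; 3j²(8 1 7; 5 0 -5) = Δ·Π!·Σ² = 13/680  (sign -1)
B: Δ: 2! 14! 0! / 17! → 1/2040; sum: t=1:−1/87091200 = -1/87091200; 3j²(8 1 7; -3 0 3) = Δ·Π!·Σ² = 11/408  (sign -1)
I_A²/I_B² = (13/680)/(11/408) = 39/55

39/55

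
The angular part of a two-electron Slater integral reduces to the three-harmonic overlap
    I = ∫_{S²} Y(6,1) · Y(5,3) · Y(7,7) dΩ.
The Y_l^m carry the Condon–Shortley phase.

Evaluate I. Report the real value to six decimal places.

0.000000

m-sum = 1 + 3 + 7 = 11 ≠ 0 ⇒ I = 0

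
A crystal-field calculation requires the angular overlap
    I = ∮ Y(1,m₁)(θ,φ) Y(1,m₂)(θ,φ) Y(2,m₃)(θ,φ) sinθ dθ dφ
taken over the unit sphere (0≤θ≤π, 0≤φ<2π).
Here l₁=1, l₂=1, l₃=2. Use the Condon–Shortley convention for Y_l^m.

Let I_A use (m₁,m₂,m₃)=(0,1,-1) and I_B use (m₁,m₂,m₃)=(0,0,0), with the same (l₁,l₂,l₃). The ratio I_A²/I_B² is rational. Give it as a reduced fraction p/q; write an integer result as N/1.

3/4

l's match ⇒ only the (l;m) 3-j factors differ between A and B.
A: triangle coeff Δ(1,1,2) = 1/30; Σ_t [0,0]: t=0:+1/2 = 1/2; (3j)²=1/10 [(1 1 2; 0 1 -1)], sign=-1
B: triangle coeff Δ(1,1,2) = 1/30; Σ_t [0,0]: t=0:+1/1 = 1/1; (3j)²=2/15 [(1 1 2; 0 0 0)], sign=+1
I_A²/I_B² = (1/10)/(2/15) = 3/4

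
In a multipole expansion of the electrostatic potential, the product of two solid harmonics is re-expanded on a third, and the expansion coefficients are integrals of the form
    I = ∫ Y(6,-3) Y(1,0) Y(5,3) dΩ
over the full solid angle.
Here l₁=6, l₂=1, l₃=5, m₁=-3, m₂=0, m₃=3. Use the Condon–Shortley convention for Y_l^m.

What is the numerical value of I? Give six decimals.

m-sum 0 ✓  L=12 even ✓  5≤5≤7 ✓
Π(2lᵢ+1) = 13×3×11 = 429
triangle coeff Δ(6,1,5) = 1/858
Σ_t [1,1]: t=1:−1/14400 = -1/14400
(3j)²=6/143 [(6 1 5; 0 0 0)], sign=+1
Σ_t [1,1]: t=1:−1/80640 = -1/80640
(3j)²=9/286 [(6 1 5; -3 0 3)], sign=-1
⇒ 4πI² = 81/143
I = (-1)√(81/143/(4π)) = -0.21230956

-0.212310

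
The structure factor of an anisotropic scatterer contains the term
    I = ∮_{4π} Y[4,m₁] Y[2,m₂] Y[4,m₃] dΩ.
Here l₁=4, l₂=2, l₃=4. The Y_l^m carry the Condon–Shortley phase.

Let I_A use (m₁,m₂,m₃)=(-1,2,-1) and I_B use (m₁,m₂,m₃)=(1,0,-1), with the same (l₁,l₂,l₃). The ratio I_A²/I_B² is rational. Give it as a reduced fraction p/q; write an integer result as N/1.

600/289

l's match ⇒ only the (l;m) 3-j factors differ between A and B.
A: triangle coeff Δ(4,2,4) = 1/13860; Σ_t [2,2]: t=2:+1/144 = 1/144; (3j)²=10/231 [(4 2 4; -1 2 -1)], sign=-1
B: triangle coeff Δ(4,2,4) = 1/13860; Σ_t [0,2]: t=0:+1/144 t=1:−1/48 t=2:+1/480 = -17/1440; (3j)²=289/13860 [(4 2 4; 1 0 -1)], sign=+1
I_A²/I_B² = (10/231)/(289/13860) = 600/289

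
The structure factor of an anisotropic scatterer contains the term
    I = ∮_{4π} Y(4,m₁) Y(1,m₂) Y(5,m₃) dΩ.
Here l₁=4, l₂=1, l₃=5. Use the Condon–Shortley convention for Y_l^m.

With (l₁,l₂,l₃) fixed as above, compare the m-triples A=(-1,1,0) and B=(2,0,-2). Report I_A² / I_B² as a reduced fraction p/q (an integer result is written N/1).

l's match ⇒ only the (l;m) 3-j factors differ between A and B.
A: triangle coeff Δ(4,1,5) = 1/495; Σ_t [0,0]: t=0:+1/1440 = 1/1440; (3j)²=2/99 [(4 1 5; -1 1 0)], sign=-1
B: triangle coeff Δ(4,1,5) = 1/495; Σ_t [0,0]: t=0:+1/1440 = 1/1440; (3j)²=7/165 [(4 1 5; 2 0 -2)], sign=-1
I_A²/I_B² = (2/99)/(7/165) = 10/21

10/21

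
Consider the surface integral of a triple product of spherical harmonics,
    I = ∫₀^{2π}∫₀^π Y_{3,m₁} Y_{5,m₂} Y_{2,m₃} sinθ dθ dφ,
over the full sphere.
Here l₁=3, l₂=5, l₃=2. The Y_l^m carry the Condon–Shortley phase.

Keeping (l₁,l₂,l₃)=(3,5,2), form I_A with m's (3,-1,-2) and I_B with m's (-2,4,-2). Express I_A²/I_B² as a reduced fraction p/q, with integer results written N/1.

Shared (l₁,l₂,l₃)=(3,5,2): N and (l;000)² cancel in I_A²/I_B².
A: Δ = 6!·0!·4!/11! = 1/2310; Racah Σ t=0..0: t=0:+1/17280 = 1/17280; ⇒ 3j(3 5 2; 3 -1 -2)² = 1/2310, sgn +1
B: Δ = 6!·0!·4!/11! = 1/2310; Racah Σ t=5..5: t=5:−1/2880 = -1/2880; ⇒ 3j(3 5 2; -2 4 -2)² = 3/55, sgn -1
I_A²/I_B² = (1/2310)/(3/55) = 1/126

1/126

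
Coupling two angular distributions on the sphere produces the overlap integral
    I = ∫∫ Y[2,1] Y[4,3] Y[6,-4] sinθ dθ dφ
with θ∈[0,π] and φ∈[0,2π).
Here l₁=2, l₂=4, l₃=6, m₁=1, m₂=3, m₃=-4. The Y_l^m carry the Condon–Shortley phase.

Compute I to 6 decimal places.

0.246389

Checks pass: Σm=0; 12 even; l₃=6∈[2,6].
(2·2+1)(2·4+1)(2·6+1) = 585
Δ: 0! 4! 8! / 13! → 1/6435
sum: t=0:+1/2304 = 1/2304
3j²(2 4 6; 0 0 0) = Δ·Π!·Σ² = 5/143  (sign +1)
sum: t=0:+1/30240 = 1/30240
3j²(2 4 6; 1 3 -4) = Δ·Π!·Σ² = 16/429  (sign +1)
combine: 4πI² = 585·5/143·16/429 = 1200/1573
take √, sign +1: I = 0.24638901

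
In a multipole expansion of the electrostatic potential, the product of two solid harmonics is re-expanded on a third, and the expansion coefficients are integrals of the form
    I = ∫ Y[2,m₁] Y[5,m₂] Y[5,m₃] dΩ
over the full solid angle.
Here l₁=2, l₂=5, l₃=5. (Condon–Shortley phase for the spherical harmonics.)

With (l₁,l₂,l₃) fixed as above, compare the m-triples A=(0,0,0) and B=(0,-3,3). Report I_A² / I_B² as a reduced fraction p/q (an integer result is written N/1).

100/1

Same 2,5,5: normalisation and zero-m 3j drop out of the ratio.
A: Δ: 2! 2! 8! / 13! → 1/38610; sum: t=0:+1/2880 t=1:−1/576 t=2:+1/2880 = -1/960; 3j²(2 5 5; 0 0 0) = Δ·Π!·Σ² = 10/429  (sign +1)
B: Δ: 2! 2! 8! / 13! → 1/38610; sum: t=0:+1/5760 t=1:−1/5040 t=2:+1/161280 = -1/53760; 3j²(2 5 5; 0 -3 3) = Δ·Π!·Σ² = 1/4290  (sign -1)
I_A²/I_B² = (10/429)/(1/4290) = 100/1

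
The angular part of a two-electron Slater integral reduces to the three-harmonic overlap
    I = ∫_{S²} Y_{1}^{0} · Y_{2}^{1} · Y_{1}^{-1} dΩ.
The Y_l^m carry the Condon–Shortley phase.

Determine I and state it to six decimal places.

-0.218510

Rules hold: Σm=0, L=4 even, 1≤1≤3.
N = 3·5·3 = 45
Δ = 2!·0!·2!/5! = 1/30
Racah Σ t=1..1: t=1:−1/1 = -1/1
⇒ 3j(1 2 1; 0 0 0)² = 2/15, sgn +1
Racah Σ t=1..1: t=1:−1/2 = -1/2
⇒ 3j(1 2 1; 0 1 -1)² = 1/10, sgn -1
4πI² = N·(3j₀)²·(3jₘ)² = 3/5
I = -1·√(0.6/4π) = -0.21850969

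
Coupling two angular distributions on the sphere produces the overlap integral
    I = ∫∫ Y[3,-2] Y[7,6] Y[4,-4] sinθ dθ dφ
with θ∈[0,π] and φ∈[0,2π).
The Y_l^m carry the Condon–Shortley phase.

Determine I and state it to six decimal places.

Checks pass: Σm=0; 14 even; l₃=4∈[4,10].
(2·3+1)(2·7+1)(2·4+1) = 945
Δ: 6! 0! 8! / 15! → 1/45045
sum: t=3:−1/20736 = -1/20736
3j²(3 7 4; 0 0 0) = Δ·Π!·Σ² = 35/1287  (sign -1)
sum: t=5:−1/4838400 = -1/4838400
3j²(3 7 4; -2 6 -4) = Δ·Π!·Σ² = 1/35  (sign -1)
combine: 4πI² = 945·35/1287·1/35 = 105/143
take √, sign +1: I = 0.24172507

0.241725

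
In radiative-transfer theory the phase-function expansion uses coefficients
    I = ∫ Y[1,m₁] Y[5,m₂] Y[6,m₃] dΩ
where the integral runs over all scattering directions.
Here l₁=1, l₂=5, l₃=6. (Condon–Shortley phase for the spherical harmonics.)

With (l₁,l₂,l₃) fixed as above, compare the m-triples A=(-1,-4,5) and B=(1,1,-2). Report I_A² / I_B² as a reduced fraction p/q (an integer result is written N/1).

55/28

Same 1,5,6: normalisation and zero-m 3j drop out of the ratio.
A: Δ: 0! 2! 10! / 13! → 1/858; sum: t=0:+1/725760 = 1/725760; 3j²(1 5 6; -1 -4 5) = Δ·Π!·Σ² = 5/78  (sign -1)
B: Δ: 0! 2! 10! / 13! → 1/858; sum: t=0:+1/34560 = 1/34560; 3j²(1 5 6; 1 1 -2) = Δ·Π!·Σ² = 14/429  (sign +1)
I_A²/I_B² = (5/78)/(14/429) = 55/28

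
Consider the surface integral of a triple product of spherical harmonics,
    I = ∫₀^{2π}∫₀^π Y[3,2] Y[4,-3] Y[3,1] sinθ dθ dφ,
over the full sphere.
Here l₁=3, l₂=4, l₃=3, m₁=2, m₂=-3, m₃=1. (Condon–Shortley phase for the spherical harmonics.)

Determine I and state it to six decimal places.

-0.095955

Rules hold: Σm=0, L=10 even, 1≤3≤7.
N = 7·9·7 = 441
Δ = 4!·2!·4!/11! = 1/34650
Racah Σ t=1..3: t=1:−1/72 t=2:+1/16 t=3:−1/72 = 5/144
⇒ 3j(3 4 3; 0 0 0)² = 2/77, sgn -1
Racah Σ t=0..1: t=0:+1/144 t=1:−1/288 = 1/288
⇒ 3j(3 4 3; 2 -3 1)² = 1/99, sgn +1
4πI² = N·(3j₀)²·(3jₘ)² = 14/121
I = -1·√(0.115702/4π) = -0.09595473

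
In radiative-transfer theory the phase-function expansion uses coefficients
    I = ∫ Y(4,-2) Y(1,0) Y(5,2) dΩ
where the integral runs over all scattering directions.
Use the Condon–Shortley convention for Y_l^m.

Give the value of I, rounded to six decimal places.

m-sum 0 ✓  L=10 even ✓  3≤5≤5 ✓
Π(2lᵢ+1) = 9×3×11 = 297
triangle coeff Δ(4,1,5) = 1/495
Σ_t [0,0]: t=0:+1/576 = 1/576
(3j)²=5/99 [(4 1 5; 0 0 0)], sign=-1
Σ_t [0,0]: t=0:+1/1440 = 1/1440
(3j)²=7/165 [(4 1 5; -2 0 2)], sign=-1
⇒ 4πI² = 7/11
I = (+1)√(7/11/(4π)) = 0.22503380

0.225034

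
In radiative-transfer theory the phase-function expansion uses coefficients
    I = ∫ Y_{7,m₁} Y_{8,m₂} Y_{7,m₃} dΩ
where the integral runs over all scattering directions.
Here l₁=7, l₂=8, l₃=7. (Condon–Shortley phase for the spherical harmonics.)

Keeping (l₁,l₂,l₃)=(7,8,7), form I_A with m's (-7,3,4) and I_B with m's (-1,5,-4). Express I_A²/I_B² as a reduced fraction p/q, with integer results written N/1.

385/289

l's match ⇒ only the (l;m) 3-j factors differ between A and B.
A: triangle coeff Δ(7,8,7) = 1/22086194130; Σ_t [8,8]: t=8:+1/20901888000 = 1/20901888000; (3j)²=77/7429 [(7 8 7; -7 3 4)], sign=-1
B: triangle coeff Δ(7,8,7) = 1/22086194130; Σ_t [5,8]: t=5:−1/1045094400 t=6:+1/348364800 t=7:−1/870912000 t=8:+1/20901888000 = 17/20901888000; (3j)²=17/2185 [(7 8 7; -1 5 -4)], sign=-1
I_A²/I_B² = (77/7429)/(17/2185) = 385/289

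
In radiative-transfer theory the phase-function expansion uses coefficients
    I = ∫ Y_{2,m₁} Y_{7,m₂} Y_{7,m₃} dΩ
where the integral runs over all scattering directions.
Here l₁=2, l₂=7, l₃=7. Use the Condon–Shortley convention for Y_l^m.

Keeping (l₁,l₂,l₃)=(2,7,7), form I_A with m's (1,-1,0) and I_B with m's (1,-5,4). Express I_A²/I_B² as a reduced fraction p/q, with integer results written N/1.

14/729

Same 2,7,7: normalisation and zero-m 3j drop out of the ratio.
A: Δ: 2! 2! 12! / 17! → 1/185640; sum: t=0:+1/1036800 t=1:−1/1209600 = 1/7257600; 3j²(2 7 7; 1 -1 0) = Δ·Π!·Σ² = 1/2210  (sign -1)
B: Δ: 2! 2! 12! / 17! → 1/185640; sum: t=0:+1/14515200 t=1:−1/79833600 = 1/17740800; 3j²(2 7 7; 1 -5 4) = Δ·Π!·Σ² = 729/30940  (sign -1)
I_A²/I_B² = (1/2210)/(729/30940) = 14/729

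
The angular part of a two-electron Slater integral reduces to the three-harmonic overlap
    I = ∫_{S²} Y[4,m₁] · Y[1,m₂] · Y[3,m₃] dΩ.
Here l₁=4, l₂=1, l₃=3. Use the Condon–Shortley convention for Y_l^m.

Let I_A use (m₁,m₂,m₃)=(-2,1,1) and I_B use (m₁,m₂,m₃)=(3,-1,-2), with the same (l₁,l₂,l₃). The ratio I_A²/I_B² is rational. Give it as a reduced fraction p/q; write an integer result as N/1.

5/7

l's match ⇒ only the (l;m) 3-j factors differ between A and B.
A: triangle coeff Δ(4,1,3) = 1/252; Σ_t [2,2]: t=2:+1/96 = 1/96; (3j)²=5/84 [(4 1 3; -2 1 1)], sign=+1
B: triangle coeff Δ(4,1,3) = 1/252; Σ_t [0,0]: t=0:+1/240 = 1/240; (3j)²=1/12 [(4 1 3; 3 -1 -2)], sign=-1
I_A²/I_B² = (5/84)/(1/12) = 5/7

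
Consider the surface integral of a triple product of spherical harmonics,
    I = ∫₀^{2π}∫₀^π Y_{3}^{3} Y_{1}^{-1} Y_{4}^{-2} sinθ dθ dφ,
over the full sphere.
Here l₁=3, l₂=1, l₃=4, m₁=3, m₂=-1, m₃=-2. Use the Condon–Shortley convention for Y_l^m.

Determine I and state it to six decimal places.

Rules hold: Σm=0, L=8 even, 2≤4≤4.
N = 7·3·9 = 189
Δ = 0!·6!·2!/9! = 1/252
Racah Σ t=0..0: t=0:+1/36 = 1/36
⇒ 3j(3 1 4; 0 0 0)² = 4/63, sgn +1
Racah Σ t=0..0: t=0:+1/1440 = 1/1440
⇒ 3j(3 1 4; 3 -1 -2)² = 1/252, sgn +1
4πI² = N·(3j₀)²·(3jₘ)² = 1/21
I = +1·√(0.047619/4π) = 0.06155813

0.061558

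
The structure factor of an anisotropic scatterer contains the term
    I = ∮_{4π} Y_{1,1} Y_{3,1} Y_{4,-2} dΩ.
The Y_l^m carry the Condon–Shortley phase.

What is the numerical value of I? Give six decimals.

0.238414

m-sum 0 ✓  L=8 even ✓  2≤4≤4 ✓
Π(2lᵢ+1) = 3×7×9 = 189
triangle coeff Δ(1,3,4) = 1/252
Σ_t [0,0]: t=0:+1/36 = 1/36
(3j)²=4/63 [(1 3 4; 0 0 0)], sign=+1
Σ_t [0,0]: t=0:+1/96 = 1/96
(3j)²=5/84 [(1 3 4; 1 1 -2)], sign=+1
⇒ 4πI² = 5/7
I = (+1)√(5/7/(4π)) = 0.23841361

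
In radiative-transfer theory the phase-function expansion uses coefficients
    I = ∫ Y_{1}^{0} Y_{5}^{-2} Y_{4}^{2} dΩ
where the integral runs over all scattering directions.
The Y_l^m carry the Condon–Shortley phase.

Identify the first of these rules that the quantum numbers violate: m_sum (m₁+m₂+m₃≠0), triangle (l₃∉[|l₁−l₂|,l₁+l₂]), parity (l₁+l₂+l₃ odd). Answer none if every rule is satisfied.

m₁+m₂+m₃ = 0 − 2 + 2 = 0  ✓
triangle: |1−5|=4 ≤ l₃=4 ≤ 1+5=6  ✓
parity: l₁+l₂+l₃ = 10 is even  ✓

none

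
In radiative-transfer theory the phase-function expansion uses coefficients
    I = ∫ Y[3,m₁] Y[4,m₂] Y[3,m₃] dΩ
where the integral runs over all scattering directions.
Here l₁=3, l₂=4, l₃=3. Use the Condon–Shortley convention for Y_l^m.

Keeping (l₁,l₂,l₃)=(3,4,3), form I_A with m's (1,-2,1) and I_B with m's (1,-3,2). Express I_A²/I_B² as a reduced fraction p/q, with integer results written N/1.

Shared (l₁,l₂,l₃)=(3,4,3): N and (l;000)² cancel in I_A²/I_B².
A: Δ = 4!·2!·4!/11! = 1/34650; Racah Σ t=0..2: t=0:+1/192 t=1:−1/36 t=2:+1/192 = -5/288; ⇒ 3j(3 4 3; 1 -2 1)² = 20/693, sgn -1
B: Δ = 4!·2!·4!/11! = 1/34650; Racah Σ t=0..1: t=0:+1/288 t=1:−1/144 = -1/288; ⇒ 3j(3 4 3; 1 -3 2)² = 1/99, sgn +1
I_A²/I_B² = (20/693)/(1/99) = 20/7

20/7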